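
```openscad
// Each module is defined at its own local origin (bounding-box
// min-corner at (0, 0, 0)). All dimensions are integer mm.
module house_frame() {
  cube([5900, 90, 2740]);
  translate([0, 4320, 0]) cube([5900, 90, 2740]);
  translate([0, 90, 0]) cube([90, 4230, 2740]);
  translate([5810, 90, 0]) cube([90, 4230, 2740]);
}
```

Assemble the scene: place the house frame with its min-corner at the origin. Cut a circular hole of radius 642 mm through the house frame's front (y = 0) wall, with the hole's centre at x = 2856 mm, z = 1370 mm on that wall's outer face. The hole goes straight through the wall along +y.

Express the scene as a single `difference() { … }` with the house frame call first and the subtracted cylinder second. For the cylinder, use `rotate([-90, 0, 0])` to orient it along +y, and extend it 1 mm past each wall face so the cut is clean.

difference() {
  house_frame();
  translate([2856, -1, 1370]) rotate([-90, 0, 0]) cylinder(h = 92, r = 642);
}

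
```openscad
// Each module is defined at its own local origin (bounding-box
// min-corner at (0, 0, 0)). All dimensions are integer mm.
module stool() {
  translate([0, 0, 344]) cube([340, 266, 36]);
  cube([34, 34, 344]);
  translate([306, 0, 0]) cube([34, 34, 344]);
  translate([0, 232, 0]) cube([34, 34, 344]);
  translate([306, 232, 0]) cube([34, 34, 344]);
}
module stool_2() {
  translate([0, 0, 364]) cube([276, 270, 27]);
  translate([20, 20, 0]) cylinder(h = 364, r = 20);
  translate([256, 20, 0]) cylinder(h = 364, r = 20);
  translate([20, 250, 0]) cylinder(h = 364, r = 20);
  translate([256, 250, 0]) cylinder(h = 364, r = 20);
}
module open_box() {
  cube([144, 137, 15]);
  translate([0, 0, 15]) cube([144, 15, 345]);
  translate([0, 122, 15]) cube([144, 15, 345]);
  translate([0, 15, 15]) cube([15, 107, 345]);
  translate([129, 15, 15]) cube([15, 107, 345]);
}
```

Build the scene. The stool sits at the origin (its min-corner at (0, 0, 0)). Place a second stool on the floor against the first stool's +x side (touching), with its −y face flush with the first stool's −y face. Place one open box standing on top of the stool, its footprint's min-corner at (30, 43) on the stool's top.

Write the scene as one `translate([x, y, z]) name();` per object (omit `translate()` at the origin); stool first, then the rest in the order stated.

stool();
translate([340, 0, 0]) stool_2();
translate([30, 43, 380]) open_box();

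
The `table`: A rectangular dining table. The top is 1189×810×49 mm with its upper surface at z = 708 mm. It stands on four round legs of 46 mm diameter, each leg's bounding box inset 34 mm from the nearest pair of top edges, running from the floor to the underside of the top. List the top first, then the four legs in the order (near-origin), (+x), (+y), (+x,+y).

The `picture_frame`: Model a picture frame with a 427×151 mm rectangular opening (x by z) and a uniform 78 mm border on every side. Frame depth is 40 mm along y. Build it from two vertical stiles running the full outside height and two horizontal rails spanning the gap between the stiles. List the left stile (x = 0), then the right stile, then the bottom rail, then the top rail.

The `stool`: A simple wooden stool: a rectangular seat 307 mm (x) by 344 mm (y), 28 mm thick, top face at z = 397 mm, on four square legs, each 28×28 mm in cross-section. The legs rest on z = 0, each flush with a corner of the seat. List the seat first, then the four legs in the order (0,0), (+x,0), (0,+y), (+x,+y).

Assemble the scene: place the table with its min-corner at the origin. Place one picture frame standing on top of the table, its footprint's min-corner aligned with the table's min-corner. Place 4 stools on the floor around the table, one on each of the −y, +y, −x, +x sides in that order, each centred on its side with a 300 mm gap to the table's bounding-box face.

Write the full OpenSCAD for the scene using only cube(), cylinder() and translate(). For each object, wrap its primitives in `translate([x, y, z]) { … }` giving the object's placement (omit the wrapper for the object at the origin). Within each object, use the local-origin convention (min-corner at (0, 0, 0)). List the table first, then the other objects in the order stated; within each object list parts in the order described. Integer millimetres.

translate([0, 0, 659]) cube([1189, 810, 49]);
translate([57, 57, 0]) cylinder(h = 659, r = 23);
translate([1132, 57, 0]) cylinder(h = 659, r = 23);
translate([57, 753, 0]) cylinder(h = 659, r = 23);
translate([1132, 753, 0]) cylinder(h = 659, r = 23);
translate([0, 0, 708]) {
  cube([78, 40, 307]);
  translate([505, 0, 0]) cube([78, 40, 307]);
  translate([78, 0, 0]) cube([427, 40, 78]);
  translate([78, 0, 229]) cube([427, 40, 78]);
}
translate([441, -644, 0]) {
  translate([0, 0, 369]) cube([307, 344, 28]);
  cube([28, 28, 369]);
  translate([279, 0, 0]) cube([28, 28, 369]);
  translate([0, 316, 0]) cube([28, 28, 369]);
  translate([279, 316, 0]) cube([28, 28, 369]);
}
translate([441, 1110, 0]) {
  translate([0, 0, 369]) cube([307, 344, 28]);
  cube([28, 28, 369]);
  translate([279, 0, 0]) cube([28, 28, 369]);
  translate([0, 316, 0]) cube([28, 28, 369]);
  translate([279, 316, 0]) cube([28, 28, 369]);
}
translate([-607, 233, 0]) {
  translate([0, 0, 369]) cube([307, 344, 28]);
  cube([28, 28, 369]);
  translate([279, 0, 0]) cube([28, 28, 369]);
  translate([0, 316, 0]) cube([28, 28, 369]);
  translate([279, 316, 0]) cube([28, 28, 369]);
}
translate([1489, 233, 0]) {
  translate([0, 0, 369]) cube([307, 344, 28]);
  cube([28, 28, 369]);
  translate([279, 0, 0]) cube([28, 28, 369]);
  translate([0, 316, 0]) cube([28, 28, 369]);
  translate([279, 316, 0]) cube([28, 28, 369]);
}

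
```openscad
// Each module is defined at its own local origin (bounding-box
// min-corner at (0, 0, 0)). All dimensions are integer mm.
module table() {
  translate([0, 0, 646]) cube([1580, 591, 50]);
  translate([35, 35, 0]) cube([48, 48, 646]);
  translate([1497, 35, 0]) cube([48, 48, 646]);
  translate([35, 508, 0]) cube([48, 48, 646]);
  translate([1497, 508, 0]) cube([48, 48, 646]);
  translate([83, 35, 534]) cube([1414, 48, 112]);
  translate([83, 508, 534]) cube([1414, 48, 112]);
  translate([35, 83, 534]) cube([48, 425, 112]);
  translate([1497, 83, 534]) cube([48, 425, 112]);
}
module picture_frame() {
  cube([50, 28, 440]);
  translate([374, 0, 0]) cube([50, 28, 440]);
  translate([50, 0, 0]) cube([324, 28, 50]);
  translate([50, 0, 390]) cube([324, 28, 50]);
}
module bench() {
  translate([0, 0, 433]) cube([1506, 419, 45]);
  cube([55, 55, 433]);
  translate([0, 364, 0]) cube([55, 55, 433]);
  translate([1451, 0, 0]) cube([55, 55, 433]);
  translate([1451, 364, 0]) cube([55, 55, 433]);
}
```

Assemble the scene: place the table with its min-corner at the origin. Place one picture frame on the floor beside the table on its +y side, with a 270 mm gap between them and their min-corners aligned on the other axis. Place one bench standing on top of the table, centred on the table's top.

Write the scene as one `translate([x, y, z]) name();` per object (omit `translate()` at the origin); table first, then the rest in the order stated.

table();
translate([0, 861, 0]) picture_frame();
translate([37, 86, 696]) bench();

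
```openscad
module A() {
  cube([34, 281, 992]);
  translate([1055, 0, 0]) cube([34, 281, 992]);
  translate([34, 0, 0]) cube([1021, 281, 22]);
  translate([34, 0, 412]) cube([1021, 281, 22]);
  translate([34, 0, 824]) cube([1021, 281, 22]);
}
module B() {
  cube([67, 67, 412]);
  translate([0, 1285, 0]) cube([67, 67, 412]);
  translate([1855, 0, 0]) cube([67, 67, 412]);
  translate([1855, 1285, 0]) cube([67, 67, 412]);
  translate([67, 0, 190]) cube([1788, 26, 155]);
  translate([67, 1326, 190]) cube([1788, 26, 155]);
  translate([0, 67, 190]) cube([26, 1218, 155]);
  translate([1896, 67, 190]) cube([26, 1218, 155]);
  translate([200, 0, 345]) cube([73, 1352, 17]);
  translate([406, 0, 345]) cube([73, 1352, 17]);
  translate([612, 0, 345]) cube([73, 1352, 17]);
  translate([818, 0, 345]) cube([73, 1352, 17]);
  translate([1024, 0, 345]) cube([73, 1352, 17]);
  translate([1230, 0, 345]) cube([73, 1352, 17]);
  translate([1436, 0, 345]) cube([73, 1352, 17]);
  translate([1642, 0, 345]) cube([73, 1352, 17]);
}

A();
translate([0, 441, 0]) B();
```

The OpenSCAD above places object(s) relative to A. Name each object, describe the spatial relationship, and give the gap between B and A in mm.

The bed frame's nearest face is 160 mm from the bookshelf's +y face.

A is a bookshelf. B is a bed frame. The bed frame is on the floor beside the bookshelf on its +y side. The gap between the bed frame and the bookshelf is 160 mm.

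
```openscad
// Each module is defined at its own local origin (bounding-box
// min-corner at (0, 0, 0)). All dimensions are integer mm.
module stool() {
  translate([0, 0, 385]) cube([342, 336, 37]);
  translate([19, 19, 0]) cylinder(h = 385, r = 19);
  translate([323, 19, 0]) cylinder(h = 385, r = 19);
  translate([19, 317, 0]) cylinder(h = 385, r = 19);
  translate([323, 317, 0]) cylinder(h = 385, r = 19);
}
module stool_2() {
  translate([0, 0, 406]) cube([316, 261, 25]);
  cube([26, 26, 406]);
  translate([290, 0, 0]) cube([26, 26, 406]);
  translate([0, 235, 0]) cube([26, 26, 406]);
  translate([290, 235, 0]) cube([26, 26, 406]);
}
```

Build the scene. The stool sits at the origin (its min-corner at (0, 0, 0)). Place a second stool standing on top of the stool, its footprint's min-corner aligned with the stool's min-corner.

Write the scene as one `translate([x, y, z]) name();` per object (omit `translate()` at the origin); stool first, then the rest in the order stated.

stool();
translate([0, 0, 422]) stool_2();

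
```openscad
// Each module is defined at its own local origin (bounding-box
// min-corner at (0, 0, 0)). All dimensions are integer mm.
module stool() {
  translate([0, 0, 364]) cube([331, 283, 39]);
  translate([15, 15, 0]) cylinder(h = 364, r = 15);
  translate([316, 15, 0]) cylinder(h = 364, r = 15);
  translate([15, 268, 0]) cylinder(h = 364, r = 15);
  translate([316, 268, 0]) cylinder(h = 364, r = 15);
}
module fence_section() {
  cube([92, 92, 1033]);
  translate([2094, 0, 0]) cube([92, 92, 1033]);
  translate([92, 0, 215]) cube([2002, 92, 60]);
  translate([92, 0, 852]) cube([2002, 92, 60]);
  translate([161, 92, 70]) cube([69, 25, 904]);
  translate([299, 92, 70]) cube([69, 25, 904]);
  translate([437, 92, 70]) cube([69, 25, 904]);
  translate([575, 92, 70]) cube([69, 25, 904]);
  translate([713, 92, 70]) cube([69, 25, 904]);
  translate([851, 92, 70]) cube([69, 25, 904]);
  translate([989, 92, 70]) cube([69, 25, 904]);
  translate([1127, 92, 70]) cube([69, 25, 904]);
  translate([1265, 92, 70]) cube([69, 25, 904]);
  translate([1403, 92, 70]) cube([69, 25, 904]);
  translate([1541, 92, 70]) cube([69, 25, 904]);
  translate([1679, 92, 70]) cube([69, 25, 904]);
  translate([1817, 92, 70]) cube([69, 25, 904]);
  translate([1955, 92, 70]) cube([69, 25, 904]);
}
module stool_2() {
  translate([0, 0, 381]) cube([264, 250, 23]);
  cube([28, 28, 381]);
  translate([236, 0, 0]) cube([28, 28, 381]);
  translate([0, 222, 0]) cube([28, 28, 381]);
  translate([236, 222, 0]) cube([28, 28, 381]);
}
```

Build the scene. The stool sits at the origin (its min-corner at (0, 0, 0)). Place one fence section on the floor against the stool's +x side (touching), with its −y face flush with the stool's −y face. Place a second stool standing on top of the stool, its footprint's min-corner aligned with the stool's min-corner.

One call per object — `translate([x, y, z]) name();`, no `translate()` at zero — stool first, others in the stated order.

stool();
translate([331, 0, 0]) fence_section();
translate([0, 0, 403]) stool_2();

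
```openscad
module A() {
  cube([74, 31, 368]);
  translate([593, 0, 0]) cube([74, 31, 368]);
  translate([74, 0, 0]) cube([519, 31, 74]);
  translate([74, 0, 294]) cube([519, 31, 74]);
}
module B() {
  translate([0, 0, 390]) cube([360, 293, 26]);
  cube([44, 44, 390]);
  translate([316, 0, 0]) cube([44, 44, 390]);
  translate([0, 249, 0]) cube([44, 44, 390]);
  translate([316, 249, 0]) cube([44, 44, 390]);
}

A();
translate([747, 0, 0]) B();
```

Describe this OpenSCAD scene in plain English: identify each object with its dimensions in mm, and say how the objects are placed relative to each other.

A is a picture frame with a 519×220 mm rectangular opening (x by z) and a uniform 74 mm border on every side. Frame depth is 31 mm along y. It is built from two vertical stiles running the full outside height and two horizontal rails spanning the gap between the stiles.

B is a simple wooden stool: a rectangular seat 360 mm (x) by 293 mm (y), 26 mm thick, top face at z = 416 mm, on four square legs, each 44×44 mm in cross-section. The legs rest on z = 0, each flush with a corner of the seat.

The stool is on the floor beside the picture frame on its +x side.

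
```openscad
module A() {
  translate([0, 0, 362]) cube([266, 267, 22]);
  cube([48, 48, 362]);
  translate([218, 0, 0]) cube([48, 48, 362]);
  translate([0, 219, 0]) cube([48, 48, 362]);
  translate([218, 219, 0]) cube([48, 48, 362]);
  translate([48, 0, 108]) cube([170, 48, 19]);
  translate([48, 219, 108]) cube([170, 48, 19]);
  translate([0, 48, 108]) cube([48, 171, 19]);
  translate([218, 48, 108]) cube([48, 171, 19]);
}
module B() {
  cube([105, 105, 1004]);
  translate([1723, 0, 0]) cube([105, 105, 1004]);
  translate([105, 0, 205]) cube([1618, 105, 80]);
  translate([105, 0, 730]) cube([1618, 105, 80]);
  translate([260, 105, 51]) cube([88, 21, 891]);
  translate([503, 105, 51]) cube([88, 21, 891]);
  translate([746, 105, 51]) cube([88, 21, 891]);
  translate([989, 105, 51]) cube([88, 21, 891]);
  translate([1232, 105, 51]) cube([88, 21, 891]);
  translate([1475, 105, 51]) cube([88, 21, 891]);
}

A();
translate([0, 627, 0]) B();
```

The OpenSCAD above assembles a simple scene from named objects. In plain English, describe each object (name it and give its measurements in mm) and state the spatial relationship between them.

A is a simple wooden stool: a rectangular seat 266 mm (x) by 267 mm (y), 22 mm thick, top face at z = 384 mm, on four square legs, each 48×48 mm in cross-section. The legs rest on z = 0, each flush with a corner of the seat. Four stretchers, 48 mm wide and 19 mm tall, connect adjacent legs with their undersides at z = 108 mm, each running between the inner faces of the legs it joins and aligned with the legs' outer faces on the other axis.

B is a fence section. Two 105×105 mm posts, 1004 mm tall, stand on the floor with a clear span of 1618 mm between their inner faces. Two horizontal rails of 105×80 mm section span the gap between the posts with their undersides at z = 205 mm and z = 730 mm, flush with the posts' −y face. 6 pickets, each 88 mm wide, 21 mm thick and 891 mm tall, are fixed to the +y face of the rails with their bottoms at z = 51 mm, evenly spaced across the span with equal gaps (rounded down to the nearest mm) at the −x end and between each pair — any rounding remainder accumulates at the +x end.

The fence section is on the floor beside the stool on its +y side.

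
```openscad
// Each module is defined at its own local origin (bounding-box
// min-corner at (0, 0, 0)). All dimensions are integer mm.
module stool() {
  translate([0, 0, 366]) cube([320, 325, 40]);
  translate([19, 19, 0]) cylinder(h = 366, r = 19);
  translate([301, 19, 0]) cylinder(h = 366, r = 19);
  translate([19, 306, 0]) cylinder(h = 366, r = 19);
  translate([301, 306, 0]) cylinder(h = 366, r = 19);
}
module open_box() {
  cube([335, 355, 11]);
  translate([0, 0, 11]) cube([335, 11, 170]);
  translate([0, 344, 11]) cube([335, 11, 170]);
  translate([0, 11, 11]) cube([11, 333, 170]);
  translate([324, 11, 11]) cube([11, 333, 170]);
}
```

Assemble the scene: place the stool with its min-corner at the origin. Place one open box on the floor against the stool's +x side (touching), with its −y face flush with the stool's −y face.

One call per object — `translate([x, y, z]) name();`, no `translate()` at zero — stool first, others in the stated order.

stool();
translate([320, 0, 0]) open_box();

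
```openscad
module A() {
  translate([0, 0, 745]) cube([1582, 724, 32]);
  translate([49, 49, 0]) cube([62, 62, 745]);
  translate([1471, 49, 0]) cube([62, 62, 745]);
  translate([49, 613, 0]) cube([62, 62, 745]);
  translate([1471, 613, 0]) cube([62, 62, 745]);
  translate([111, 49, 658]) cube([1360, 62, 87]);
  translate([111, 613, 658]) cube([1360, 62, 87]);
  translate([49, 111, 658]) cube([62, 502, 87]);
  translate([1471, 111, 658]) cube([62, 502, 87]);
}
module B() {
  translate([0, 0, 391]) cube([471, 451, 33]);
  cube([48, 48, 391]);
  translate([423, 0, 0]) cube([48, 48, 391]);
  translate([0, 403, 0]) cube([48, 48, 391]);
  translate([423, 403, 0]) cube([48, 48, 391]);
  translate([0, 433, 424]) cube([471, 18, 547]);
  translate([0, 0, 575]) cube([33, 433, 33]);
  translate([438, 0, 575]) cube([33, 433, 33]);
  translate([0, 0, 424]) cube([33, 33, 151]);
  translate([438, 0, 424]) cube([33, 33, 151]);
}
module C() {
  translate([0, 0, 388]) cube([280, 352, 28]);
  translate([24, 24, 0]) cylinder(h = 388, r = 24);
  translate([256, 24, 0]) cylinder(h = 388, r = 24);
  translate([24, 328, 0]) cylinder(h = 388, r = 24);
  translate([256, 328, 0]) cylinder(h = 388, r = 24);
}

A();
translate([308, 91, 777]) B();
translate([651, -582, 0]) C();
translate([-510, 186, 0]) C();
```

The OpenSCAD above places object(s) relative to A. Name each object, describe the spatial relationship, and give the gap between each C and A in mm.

Each stool's nearest face is 230 mm from the table's bounding box.

A is a table. B is a chair. C is a stool. The chair is on top of the table. Two stools sit around the table at the −y, −x sides. The gap between each stool and the table is 230 mm.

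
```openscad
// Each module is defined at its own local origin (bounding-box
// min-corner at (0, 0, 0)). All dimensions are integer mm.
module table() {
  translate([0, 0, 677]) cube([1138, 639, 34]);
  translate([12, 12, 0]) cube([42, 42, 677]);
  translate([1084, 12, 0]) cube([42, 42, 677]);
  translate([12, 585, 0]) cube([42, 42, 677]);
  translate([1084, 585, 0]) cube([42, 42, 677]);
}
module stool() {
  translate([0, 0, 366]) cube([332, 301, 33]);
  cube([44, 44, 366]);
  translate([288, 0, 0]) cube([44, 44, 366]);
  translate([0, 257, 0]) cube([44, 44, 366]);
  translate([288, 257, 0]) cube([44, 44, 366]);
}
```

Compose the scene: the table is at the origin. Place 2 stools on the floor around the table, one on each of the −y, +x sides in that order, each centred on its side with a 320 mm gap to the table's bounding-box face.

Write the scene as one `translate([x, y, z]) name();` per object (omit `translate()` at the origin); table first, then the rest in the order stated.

table();
translate([403, -621, 0]) stool();
translate([1458, 169, 0]) stool();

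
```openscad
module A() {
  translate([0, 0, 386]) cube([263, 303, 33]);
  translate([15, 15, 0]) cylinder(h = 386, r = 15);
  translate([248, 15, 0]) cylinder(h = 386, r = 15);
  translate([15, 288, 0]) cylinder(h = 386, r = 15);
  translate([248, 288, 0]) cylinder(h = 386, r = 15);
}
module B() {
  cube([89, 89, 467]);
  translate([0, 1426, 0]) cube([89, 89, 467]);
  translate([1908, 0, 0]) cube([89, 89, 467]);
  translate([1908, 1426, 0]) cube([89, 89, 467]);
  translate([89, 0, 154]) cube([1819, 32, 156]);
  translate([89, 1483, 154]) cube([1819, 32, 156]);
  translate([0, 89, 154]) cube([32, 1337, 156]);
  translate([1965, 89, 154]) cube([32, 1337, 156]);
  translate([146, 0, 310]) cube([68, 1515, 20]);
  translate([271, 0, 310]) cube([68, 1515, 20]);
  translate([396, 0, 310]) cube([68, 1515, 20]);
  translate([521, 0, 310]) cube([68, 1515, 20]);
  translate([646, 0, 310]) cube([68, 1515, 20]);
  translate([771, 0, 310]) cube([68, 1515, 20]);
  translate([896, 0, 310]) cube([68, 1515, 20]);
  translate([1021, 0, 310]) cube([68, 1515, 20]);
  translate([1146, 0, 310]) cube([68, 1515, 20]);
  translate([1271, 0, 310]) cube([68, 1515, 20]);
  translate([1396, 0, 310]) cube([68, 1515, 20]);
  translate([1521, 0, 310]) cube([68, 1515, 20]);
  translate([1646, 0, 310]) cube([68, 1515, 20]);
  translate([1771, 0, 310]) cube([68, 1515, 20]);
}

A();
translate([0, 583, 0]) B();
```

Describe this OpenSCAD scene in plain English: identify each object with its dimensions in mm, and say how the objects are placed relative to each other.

A is a four-legged stool. The seat is 263×303 mm, 33 mm thick, top at z = 419 mm. It stands on four round legs, each 30 mm in diameter, from z = 0 to the seat underside, each leg's axis is inset half a diameter from the nearest pair of seat edges (so the leg's bounding box is flush with the corner).

B is a bed frame 1997 mm long (x) by 1515 mm wide (y). Four 89×89 mm corner posts, 467 mm tall, at the corners of the footprint. Four rails of 32 mm thickness and 156 mm height run between adjacent posts with their undersides at z = 154 mm, their outer faces flush with the outside of the frame (the two x-running rails run between the posts' inner faces; the two y-running rails run between the posts' inner faces). 14 slats, each 68 mm wide (x) and 20 mm thick, lie across the top of the two x-running rails, running the full 1515 mm width of the frame in y; the slats are evenly spaced along x between the inner faces of the end posts with equal gaps (rounded down to the nearest mm) at the −x end and between each pair — any rounding remainder accumulates at the +x end.

The bed frame is on the floor beside the stool on its +y side.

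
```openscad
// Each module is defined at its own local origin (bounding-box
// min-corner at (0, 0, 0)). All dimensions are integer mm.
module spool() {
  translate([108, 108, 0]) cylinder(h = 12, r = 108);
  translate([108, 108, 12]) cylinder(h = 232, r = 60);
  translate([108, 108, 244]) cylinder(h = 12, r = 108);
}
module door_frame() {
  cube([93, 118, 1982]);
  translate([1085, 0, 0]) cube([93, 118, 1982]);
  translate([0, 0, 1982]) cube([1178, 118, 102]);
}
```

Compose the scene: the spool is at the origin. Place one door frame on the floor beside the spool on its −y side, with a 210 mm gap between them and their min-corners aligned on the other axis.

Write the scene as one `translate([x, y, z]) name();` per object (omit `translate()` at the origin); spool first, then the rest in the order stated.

spool();
translate([0, -328, 0]) door_frame();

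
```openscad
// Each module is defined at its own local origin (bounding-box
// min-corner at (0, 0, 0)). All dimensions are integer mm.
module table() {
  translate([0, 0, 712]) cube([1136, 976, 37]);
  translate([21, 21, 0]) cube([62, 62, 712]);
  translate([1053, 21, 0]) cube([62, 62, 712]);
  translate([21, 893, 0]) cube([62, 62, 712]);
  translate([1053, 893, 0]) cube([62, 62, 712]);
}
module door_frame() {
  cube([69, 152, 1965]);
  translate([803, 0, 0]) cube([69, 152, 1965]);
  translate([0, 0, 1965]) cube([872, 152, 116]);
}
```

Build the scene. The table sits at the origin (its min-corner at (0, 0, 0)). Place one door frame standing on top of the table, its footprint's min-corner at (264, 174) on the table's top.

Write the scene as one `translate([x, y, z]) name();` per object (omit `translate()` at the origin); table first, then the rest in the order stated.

table();
translate([264, 174, 749]) door_frame();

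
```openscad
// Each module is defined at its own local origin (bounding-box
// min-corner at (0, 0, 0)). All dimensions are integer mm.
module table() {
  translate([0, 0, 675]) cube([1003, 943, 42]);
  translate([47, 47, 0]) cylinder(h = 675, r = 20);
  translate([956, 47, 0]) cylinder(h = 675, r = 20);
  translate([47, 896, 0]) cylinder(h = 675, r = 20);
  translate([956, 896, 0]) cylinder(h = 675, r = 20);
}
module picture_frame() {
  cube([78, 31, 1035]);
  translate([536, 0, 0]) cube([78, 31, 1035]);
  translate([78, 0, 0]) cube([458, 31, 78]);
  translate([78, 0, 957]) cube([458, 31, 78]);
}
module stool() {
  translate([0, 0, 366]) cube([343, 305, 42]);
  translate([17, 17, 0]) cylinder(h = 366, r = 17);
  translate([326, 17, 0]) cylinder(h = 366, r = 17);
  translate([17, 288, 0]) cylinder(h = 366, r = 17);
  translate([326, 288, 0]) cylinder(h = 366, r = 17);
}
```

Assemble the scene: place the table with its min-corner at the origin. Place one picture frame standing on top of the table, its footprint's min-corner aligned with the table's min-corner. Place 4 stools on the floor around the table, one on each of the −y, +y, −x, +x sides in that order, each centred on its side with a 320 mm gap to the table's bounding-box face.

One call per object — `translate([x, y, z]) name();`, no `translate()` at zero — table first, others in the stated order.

table();
translate([0, 0, 717]) picture_frame();
translate([330, -625, 0]) stool();
translate([330, 1263, 0]) stool();
translate([-663, 319, 0]) stool();
translate([1323, 319, 0]) stool();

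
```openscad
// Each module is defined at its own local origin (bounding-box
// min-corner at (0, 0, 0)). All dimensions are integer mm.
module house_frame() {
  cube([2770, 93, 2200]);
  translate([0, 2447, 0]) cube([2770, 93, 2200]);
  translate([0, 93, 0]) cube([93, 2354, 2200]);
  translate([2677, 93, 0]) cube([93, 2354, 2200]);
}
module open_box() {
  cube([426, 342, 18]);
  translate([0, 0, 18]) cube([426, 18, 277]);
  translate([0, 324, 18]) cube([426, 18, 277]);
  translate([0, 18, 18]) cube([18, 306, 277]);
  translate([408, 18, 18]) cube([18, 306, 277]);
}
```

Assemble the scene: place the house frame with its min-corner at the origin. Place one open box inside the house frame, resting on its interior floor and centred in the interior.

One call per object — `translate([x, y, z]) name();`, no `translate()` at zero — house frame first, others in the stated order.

house_frame();
translate([1172, 1099, 0]) open_box();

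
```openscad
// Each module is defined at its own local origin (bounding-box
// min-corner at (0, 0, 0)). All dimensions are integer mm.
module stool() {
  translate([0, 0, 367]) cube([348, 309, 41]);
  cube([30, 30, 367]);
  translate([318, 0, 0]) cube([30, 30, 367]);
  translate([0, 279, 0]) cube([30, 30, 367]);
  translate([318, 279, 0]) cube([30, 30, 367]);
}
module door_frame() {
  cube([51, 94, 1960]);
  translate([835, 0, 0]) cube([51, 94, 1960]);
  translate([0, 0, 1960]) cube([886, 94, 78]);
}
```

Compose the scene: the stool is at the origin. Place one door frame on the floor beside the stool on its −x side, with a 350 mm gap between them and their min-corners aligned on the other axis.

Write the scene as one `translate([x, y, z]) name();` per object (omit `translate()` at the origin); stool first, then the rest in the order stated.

stool();
translate([-1236, 0, 0]) door_frame();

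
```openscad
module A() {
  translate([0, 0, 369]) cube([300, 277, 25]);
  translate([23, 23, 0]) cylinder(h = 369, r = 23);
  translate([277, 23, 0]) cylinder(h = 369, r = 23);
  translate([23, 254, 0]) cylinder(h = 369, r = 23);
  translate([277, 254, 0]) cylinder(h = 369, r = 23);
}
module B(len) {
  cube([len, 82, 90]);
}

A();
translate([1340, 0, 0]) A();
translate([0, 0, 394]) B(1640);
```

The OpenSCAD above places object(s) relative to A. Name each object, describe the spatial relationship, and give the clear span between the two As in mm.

A is a stool. B is a beam. A beam spans the tops of two stools. The clear span between the two stools is 1040 mm.

Second stool starts at x = 1340; first ends at x = 300; clear span = 1340 − 300 = 1040 mm.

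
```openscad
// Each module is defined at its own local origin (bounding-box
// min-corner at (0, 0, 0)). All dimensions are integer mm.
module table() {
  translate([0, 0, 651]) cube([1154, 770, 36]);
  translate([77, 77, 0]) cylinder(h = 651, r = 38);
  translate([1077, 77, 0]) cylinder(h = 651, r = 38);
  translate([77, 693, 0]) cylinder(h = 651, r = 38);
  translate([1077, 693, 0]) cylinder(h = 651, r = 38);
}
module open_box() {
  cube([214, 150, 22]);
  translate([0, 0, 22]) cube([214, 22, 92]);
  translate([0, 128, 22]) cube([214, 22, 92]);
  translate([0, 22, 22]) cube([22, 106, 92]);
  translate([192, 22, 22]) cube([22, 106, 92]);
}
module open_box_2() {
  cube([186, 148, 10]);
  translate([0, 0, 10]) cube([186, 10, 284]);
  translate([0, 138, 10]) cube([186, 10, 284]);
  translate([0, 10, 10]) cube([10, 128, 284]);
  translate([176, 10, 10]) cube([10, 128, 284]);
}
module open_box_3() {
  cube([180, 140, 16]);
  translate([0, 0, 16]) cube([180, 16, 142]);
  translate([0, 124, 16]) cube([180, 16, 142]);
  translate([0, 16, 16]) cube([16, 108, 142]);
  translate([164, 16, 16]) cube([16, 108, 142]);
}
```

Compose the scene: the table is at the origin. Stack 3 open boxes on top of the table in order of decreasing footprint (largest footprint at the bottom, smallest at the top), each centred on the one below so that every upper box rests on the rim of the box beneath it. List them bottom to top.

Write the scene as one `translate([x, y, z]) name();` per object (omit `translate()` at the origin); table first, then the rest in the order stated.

table();
translate([470, 310, 687]) open_box();
translate([484, 311, 801]) open_box_2();
translate([487, 315, 1095]) open_box_3();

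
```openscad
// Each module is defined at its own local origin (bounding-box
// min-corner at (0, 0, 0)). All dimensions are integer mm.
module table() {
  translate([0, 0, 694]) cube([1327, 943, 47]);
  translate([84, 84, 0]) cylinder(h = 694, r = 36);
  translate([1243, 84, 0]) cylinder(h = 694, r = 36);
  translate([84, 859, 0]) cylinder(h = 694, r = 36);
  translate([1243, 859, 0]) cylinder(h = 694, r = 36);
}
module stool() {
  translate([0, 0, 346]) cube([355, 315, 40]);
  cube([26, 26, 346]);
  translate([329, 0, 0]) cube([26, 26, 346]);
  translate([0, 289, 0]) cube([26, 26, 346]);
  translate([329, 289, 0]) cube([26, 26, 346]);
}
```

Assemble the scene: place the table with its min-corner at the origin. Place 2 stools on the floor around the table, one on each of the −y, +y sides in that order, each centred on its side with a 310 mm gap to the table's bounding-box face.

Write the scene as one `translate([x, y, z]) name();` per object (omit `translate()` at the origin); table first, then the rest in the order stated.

table();
translate([486, -625, 0]) stool();
translate([486, 1253, 0]) stool();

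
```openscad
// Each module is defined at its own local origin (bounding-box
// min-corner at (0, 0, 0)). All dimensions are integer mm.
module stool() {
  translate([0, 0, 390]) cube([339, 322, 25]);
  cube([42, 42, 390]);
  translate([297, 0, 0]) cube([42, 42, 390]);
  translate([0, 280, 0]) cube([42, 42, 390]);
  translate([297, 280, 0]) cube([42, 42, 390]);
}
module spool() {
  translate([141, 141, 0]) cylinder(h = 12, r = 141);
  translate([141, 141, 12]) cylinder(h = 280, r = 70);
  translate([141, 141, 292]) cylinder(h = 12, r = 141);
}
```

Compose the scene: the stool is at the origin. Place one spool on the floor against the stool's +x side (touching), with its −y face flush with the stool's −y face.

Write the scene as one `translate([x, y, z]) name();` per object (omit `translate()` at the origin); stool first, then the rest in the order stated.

stool();
translate([339, 0, 0]) spool();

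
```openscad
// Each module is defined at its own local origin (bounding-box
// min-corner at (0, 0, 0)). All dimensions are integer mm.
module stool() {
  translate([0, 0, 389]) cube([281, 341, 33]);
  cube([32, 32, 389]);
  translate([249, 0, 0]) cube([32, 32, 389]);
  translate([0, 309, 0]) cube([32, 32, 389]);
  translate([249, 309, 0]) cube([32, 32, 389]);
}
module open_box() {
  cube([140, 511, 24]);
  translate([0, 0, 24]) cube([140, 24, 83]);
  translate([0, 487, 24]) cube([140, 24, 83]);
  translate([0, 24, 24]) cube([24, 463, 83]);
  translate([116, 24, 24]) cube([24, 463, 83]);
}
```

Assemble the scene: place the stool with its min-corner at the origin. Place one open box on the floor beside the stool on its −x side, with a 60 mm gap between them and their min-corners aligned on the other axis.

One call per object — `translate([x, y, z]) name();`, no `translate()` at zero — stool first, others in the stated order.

stool();
translate([-200, 0, 0]) open_box();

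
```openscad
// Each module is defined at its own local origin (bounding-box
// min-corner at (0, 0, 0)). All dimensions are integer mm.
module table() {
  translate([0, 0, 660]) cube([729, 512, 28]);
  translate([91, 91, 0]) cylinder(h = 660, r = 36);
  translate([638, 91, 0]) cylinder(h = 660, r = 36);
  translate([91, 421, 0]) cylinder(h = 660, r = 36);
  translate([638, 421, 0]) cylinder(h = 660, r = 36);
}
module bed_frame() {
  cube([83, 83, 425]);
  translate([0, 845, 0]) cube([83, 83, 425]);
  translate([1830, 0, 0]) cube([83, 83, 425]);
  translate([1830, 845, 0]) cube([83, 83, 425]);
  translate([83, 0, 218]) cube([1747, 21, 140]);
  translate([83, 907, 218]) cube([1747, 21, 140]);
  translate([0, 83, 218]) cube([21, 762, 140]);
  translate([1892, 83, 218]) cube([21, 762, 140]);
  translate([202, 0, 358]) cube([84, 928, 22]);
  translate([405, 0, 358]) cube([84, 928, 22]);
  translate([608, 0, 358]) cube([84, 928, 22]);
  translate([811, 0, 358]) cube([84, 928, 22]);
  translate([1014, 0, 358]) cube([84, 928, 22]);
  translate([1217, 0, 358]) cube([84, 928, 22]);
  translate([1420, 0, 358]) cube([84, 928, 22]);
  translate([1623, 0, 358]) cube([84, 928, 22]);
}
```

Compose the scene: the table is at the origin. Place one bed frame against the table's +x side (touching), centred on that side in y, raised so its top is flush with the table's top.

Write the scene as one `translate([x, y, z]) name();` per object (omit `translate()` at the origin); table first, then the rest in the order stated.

table();
translate([729, -208, 263]) bed_frame();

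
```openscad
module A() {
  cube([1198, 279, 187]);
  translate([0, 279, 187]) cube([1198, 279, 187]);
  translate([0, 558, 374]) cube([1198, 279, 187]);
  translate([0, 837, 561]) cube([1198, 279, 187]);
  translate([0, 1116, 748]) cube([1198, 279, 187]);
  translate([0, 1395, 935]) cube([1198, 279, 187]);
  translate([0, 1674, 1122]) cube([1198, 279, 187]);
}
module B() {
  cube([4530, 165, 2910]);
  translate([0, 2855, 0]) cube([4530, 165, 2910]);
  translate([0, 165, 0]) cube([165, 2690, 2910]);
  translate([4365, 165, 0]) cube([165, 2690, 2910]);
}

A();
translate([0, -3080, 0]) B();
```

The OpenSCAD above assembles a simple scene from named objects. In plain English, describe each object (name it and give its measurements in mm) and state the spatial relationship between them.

A is a run of 7 identical solid stair steps. Each tread is 1198×279 mm and each step block is 187 mm high. Step 1 rests on the floor; step k is offset from step 1 by (k−1)×279 mm in y and (k−1)×187 mm in z.

B is a box-shaped house frame (walls only): outside footprint 4530×3020 mm, wall height 2910 mm, wall thickness 165 mm. The two y-facing walls run the full x-width; the two x-facing walls fit between the inner faces of the y-facing walls.

The house frame is on the floor beside the staircase on its −y side.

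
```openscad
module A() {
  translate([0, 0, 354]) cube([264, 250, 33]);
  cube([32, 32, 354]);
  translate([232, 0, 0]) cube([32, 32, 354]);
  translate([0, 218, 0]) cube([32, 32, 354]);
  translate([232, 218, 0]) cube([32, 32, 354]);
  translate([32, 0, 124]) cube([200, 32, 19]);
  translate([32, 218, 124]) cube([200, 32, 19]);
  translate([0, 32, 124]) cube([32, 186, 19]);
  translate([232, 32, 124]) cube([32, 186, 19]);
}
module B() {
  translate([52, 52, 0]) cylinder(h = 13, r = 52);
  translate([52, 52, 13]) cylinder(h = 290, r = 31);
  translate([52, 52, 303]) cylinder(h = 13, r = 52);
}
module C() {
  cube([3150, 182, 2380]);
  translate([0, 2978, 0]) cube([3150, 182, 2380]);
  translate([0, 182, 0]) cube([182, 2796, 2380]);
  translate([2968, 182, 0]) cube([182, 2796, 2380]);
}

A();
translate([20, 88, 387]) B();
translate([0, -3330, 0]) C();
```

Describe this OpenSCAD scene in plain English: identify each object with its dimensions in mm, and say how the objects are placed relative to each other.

A is a four-legged stool. The seat is 264×250 mm, 33 mm thick, top at z = 387 mm. It stands on four square legs, each 32×32 mm in cross-section, from z = 0 to the seat underside, each flush with a corner of the seat. Four stretchers, 32 mm wide and 19 mm tall, connect adjacent legs with their undersides at z = 124 mm, each running between the inner faces of the legs it joins and aligned with the legs' outer faces on the other axis.

B is a spool: two coaxial disc flanges of radius 52 mm and thickness 13 mm, joined by a core cylinder of radius 31 mm and height 290 mm. The lower flange rests on z = 0 and the three cylinders share a vertical axis.

C is a box-shaped house frame (walls only): outside footprint 3150×3160 mm, wall height 2380 mm, wall thickness 182 mm. The two y-facing walls run the full x-width; the two x-facing walls fit between the inner faces of the y-facing walls.

The spool is on top of the stool. The house frame is on the floor beside the stool on its −y side.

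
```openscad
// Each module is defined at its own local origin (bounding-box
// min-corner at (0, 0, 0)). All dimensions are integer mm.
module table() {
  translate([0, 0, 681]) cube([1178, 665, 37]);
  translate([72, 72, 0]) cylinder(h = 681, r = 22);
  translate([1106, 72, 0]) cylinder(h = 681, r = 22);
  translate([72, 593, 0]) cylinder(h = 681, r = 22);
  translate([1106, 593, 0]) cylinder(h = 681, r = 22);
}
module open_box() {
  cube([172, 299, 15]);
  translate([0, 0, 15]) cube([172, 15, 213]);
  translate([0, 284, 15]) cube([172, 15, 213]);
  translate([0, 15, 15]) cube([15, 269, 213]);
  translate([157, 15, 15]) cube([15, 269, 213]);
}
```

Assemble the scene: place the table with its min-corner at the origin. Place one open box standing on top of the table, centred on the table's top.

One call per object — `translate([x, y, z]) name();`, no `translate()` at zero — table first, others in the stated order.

table();
translate([503, 183, 718]) open_box();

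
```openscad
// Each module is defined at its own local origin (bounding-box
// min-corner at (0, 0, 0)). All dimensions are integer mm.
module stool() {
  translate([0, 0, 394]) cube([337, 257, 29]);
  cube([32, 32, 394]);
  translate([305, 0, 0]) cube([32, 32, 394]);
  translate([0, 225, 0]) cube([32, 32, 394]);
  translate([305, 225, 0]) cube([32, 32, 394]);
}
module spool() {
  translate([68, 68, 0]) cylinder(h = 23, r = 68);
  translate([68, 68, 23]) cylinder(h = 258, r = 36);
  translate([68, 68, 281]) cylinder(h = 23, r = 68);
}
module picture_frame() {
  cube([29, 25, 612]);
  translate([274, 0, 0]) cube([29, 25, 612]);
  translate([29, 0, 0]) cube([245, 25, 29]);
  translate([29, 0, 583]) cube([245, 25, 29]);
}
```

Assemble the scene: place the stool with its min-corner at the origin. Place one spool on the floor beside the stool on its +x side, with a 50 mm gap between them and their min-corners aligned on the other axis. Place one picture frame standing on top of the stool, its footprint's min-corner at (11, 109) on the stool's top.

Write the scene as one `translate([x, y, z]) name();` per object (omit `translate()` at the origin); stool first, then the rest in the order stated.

stool();
translate([387, 0, 0]) spool();
translate([11, 109, 423]) picture_frame();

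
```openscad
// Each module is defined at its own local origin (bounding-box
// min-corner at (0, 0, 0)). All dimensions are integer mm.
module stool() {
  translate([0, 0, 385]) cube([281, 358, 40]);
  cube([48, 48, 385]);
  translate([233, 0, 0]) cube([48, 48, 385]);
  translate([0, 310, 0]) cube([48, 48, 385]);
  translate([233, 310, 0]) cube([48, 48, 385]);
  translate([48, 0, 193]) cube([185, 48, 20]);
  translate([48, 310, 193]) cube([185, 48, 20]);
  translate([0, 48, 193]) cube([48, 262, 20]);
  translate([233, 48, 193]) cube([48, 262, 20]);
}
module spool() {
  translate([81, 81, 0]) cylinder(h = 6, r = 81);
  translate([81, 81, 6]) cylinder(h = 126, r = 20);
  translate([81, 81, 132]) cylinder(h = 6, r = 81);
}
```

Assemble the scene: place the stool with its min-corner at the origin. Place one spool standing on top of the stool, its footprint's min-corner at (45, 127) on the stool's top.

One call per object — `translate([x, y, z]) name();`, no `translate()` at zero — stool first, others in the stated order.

stool();
translate([45, 127, 425]) spool();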